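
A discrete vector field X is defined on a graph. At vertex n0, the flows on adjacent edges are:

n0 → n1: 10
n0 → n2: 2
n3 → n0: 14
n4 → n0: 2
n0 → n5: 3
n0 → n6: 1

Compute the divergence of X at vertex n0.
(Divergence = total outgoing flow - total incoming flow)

Divergence = sum of outgoing flows = 10 + 2 + (-14) + (-2) + 3 + 1 = 0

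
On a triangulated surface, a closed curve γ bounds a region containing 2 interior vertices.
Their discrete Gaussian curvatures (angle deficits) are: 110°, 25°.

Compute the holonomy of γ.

Holonomy = total enclosed curvature = 110° + 25° = 135°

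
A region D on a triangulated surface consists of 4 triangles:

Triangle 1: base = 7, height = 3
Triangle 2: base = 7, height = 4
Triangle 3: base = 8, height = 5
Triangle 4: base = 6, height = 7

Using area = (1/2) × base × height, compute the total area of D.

(1/2)×7×3 + (1/2)×7×4 + (1/2)×8×5 + (1/2)×6×7 = 65.5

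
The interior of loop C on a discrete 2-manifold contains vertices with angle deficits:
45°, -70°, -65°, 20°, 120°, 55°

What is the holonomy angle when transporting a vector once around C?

Holonomy = total enclosed curvature = 45° + (-70°) + (-65°) + 20° + 120° + 55° = 105°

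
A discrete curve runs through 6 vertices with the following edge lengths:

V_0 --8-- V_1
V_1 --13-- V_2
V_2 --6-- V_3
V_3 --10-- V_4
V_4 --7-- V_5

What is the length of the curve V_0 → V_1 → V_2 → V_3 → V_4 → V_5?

Arc length = 8 + 13 + 6 + 10 + 7 = 44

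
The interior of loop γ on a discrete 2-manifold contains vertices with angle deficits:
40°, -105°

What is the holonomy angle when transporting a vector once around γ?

Holonomy = total enclosed curvature = 40° + (-105°) = -65°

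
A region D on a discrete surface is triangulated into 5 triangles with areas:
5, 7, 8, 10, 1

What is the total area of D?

5 + 7 + 8 + 10 + 1 = 31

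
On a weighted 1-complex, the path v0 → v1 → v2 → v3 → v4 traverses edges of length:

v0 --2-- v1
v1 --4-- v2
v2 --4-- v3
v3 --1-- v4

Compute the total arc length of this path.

Arc length = 2 + 4 + 4 + 1 = 11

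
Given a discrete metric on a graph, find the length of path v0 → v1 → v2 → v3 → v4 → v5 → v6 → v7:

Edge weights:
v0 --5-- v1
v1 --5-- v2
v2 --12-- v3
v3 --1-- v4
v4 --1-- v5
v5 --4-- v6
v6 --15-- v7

Arc length = 5 + 5 + 12 + 1 + 1 + 4 + 15 = 43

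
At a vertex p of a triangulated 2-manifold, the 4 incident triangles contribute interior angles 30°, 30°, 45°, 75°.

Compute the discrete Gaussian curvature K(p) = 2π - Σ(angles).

Sum of angles = 180°. K = 360° - 180° = 180°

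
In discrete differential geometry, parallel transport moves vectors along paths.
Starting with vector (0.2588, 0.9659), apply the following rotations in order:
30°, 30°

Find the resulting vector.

Total rotation: 30° + 30° = 60°. Final vector: (-0.7071, 0.7071)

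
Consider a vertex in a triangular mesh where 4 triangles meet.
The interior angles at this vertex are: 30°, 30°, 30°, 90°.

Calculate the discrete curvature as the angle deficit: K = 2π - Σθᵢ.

Sum of angles = 180°. K = 360° - 180° = 180°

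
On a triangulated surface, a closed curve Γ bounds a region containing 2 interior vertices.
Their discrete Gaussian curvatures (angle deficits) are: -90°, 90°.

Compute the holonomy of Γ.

Holonomy = total enclosed curvature = (-90°) + 90° = 0°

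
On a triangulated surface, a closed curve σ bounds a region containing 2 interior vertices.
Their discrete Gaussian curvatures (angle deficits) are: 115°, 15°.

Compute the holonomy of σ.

Holonomy = total enclosed curvature = 115° + 15° = 130°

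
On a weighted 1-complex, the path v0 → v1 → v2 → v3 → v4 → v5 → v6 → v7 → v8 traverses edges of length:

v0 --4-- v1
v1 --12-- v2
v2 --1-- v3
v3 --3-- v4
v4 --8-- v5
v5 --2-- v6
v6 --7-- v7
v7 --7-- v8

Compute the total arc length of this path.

Arc length = 4 + 12 + 1 + 3 + 8 + 2 + 7 + 7 = 44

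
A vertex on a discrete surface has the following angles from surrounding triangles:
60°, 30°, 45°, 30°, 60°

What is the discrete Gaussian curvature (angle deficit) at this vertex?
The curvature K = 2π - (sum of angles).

Sum of angles = 225°. K = 360° - 225° = 135° = 3π/4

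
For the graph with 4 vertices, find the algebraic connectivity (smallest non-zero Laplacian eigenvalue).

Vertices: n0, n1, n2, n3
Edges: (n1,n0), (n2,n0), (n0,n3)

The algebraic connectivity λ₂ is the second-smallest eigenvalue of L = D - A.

Degrees: deg(n0) = 3, deg(n1) = 1, deg(n2) = 1, deg(n3) = 1.
L = D − A with rows/columns ordered (n0, n1, n2, n3):
  [ 3, -1, -1, -1]
  [-1,  1,  0,  0]
  [-1,  0,  1,  0]
  [-1,  0,  0,  1]
Characteristic polynomial: det(λI − L) = λ(λ − 1)²(λ − 4).
Roots: λ = 0; (λ − 1) = 0 ⇒ λ = 1 (multiplicity 2); (λ − 4) = 0 ⇒ λ = 4.
(Check: the roots sum (with multiplicity) to 6, matching trace L = Σdeg = 2·3 = 6.)
Laplacian eigenvalues: [0.0, 1.0, 1.0, 4.0]. Algebraic connectivity (smallest non-zero eigenvalue) = 1.0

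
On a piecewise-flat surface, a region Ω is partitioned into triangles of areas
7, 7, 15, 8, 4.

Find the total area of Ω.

7 + 7 + 15 + 8 + 4 = 41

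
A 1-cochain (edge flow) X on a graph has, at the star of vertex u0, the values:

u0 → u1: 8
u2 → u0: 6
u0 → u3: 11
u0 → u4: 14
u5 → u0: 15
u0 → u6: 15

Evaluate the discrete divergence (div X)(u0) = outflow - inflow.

Divergence = sum of outgoing flows = 8 + (-6) + 11 + 14 + (-15) + 15 = 27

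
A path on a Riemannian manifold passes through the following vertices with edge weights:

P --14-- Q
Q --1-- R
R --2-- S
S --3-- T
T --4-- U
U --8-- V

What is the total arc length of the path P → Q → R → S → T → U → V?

Arc length = 14 + 1 + 2 + 3 + 4 + 8 = 32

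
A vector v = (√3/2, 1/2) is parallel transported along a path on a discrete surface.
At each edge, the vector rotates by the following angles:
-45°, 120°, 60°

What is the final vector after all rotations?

Total rotation: (-45°) + 120° + 60° = 135°. Final vector: (-0.9659, 0.2588)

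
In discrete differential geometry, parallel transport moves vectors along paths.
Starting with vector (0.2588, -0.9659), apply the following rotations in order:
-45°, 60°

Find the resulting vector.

Total rotation: (-45°) + 60° = 15°. Final vector: (0.5000, -0.8660)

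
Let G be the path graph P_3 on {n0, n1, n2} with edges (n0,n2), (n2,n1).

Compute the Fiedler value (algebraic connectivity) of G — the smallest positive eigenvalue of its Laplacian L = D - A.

The path graph P_n has Laplacian eigenvalues λ_k = 2 − 2cos(kπ/n), k = 0, 1, …, n−1. Here n = 3:
k=0: 2 − 2cos(0) = 0.0; k=1: 2 − 2cos(π/3) = 1.0; k=2: 2 − 2cos(2π/3) = 3.0.
Laplacian eigenvalues: [0.0, 1.0, 3.0]. Algebraic connectivity (smallest non-zero eigenvalue) = 1.0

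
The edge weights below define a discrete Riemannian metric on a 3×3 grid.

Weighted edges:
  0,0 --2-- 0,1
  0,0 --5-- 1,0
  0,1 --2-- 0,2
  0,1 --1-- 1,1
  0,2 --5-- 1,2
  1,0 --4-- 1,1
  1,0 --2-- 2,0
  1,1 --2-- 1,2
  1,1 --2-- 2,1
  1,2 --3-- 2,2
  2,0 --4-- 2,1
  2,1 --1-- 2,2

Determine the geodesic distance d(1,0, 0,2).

Shortest path: 1,0 → 1,1 → 0,1 → 0,2, total weight = 7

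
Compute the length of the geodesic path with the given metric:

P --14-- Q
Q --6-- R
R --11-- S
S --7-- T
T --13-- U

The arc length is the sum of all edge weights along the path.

Arc length = 14 + 6 + 11 + 7 + 13 = 51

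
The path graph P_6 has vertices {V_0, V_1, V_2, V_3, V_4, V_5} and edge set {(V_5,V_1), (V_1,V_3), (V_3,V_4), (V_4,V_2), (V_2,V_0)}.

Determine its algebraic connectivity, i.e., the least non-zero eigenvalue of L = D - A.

The path graph P_n has Laplacian eigenvalues λ_k = 2 − 2cos(kπ/n), k = 0, 1, …, n−1. Here n = 6:
k=0: 2 − 2cos(0) = 0.0; k=1: 2 − 2cos(π/6) = 0.2679; k=2: 2 − 2cos(π/3) = 1.0; k=3: 2 − 2cos(π/2) = 2.0; k=4: 2 − 2cos(2π/3) = 3.0; k=5: 2 − 2cos(5π/6) = 3.7321.
Laplacian eigenvalues: [0.0, 0.2679, 1.0, 2.0, 3.0, 3.7321]. Algebraic connectivity (smallest non-zero eigenvalue) = 0.2679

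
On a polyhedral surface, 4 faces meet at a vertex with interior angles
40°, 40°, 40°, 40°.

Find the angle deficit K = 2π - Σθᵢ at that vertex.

Sum of angles = 160°. K = 360° - 160° = 200°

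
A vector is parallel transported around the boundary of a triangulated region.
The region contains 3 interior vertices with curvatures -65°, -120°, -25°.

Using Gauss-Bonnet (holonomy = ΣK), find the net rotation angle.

Holonomy = total enclosed curvature = (-65°) + (-120°) + (-25°) = -210°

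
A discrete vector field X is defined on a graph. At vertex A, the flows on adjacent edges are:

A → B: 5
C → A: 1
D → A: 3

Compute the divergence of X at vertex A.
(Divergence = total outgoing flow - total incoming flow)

Divergence = sum of outgoing flows = 5 + (-1) + (-3) = 1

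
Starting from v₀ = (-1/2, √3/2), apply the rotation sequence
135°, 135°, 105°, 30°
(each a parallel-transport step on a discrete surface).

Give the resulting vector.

Total rotation: 135° + 135° + 105° + 30° = 405° ≡ 45° (mod 360°). Final vector: (-0.9659, 0.2588)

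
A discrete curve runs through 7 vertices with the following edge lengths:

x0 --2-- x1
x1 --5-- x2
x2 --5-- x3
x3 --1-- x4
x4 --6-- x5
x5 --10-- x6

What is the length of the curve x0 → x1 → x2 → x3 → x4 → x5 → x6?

Arc length = 2 + 5 + 5 + 1 + 6 + 10 = 29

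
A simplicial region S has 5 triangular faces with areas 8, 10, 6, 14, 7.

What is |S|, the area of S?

8 + 10 + 6 + 14 + 7 = 45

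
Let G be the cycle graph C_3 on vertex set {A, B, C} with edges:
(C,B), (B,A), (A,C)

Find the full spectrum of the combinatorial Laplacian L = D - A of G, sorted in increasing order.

The cycle graph C_n has Laplacian eigenvalues λ_k = 2 − 2cos(2πk/n), k = 0, 1, …, n−1. Here n = 3:
k=0: 2 − 2cos(0) = 0.0; k=1: 2 − 2cos(2π/3) = 3.0; k=2: 2 − 2cos(4π/3) = 3.0.
Laplacian eigenvalues (increasing order): [0.0, 3.0, 3.0]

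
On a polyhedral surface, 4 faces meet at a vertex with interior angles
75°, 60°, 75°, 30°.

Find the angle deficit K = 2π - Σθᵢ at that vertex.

Sum of angles = 240°. K = 360° - 240° = 120°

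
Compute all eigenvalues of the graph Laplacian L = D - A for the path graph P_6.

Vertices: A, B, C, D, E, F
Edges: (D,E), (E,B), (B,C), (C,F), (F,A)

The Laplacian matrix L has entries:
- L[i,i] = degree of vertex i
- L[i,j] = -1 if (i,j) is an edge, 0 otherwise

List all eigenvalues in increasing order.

The path graph P_n has Laplacian eigenvalues λ_k = 2 − 2cos(kπ/n), k = 0, 1, …, n−1. Here n = 6:
k=0: 2 − 2cos(0) = 0.0; k=1: 2 − 2cos(π/6) = 0.2679; k=2: 2 − 2cos(π/3) = 1.0; k=3: 2 − 2cos(π/2) = 2.0; k=4: 2 − 2cos(2π/3) = 3.0; k=5: 2 − 2cos(5π/6) = 3.7321.
Laplacian eigenvalues (increasing order): [0.0, 0.2679, 1.0, 2.0, 3.0, 3.7321]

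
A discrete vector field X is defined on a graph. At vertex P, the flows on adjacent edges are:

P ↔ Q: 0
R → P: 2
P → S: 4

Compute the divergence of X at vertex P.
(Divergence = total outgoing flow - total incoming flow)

Divergence = sum of outgoing flows = 0 + (-2) + 4 = 2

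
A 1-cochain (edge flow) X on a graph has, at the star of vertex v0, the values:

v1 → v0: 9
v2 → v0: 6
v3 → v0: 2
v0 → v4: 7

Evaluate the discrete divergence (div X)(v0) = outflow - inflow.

Divergence = sum of outgoing flows = (-9) + (-6) + (-2) + 7 = -10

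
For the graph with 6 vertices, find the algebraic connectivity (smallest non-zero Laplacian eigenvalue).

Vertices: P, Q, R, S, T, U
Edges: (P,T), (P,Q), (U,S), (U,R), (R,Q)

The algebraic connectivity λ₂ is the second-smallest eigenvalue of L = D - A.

Degrees: deg(P) = 2, deg(Q) = 2, deg(R) = 2, deg(S) = 1, deg(T) = 1, deg(U) = 2.
L = D − A with rows/columns ordered (P, Q, R, S, T, U):
  [ 2, -1,  0,  0, -1,  0]
  [-1,  2, -1,  0,  0,  0]
  [ 0, -1,  2,  0,  0, -1]
  [ 0,  0,  0,  1,  0, -1]
  [-1,  0,  0,  0,  1,  0]
  [ 0,  0, -1, -1,  0,  2]
Characteristic polynomial: det(λI − L) = λ(λ² − 4λ + 1)(λ − 1)(λ − 2)(λ − 3).
Roots: λ = 0; (λ² − 4λ + 1) = 0 ⇒ λ = 2 ± √3 ≈ 0.2679, 3.7321; (λ − 1) = 0 ⇒ λ = 1; (λ − 2) = 0 ⇒ λ = 2; (λ − 3) = 0 ⇒ λ = 3.
(Check: the roots sum (with multiplicity) to 10, matching trace L = Σdeg = 2·5 = 10.)
Laplacian eigenvalues: [0.0, 0.2679, 1.0, 2.0, 3.0, 3.7321]. Algebraic connectivity (smallest non-zero eigenvalue) = 0.2679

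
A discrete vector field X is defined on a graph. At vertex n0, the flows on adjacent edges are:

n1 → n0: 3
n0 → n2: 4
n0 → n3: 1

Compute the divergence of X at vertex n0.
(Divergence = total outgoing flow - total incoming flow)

Divergence = sum of outgoing flows = (-3) + 4 + 1 = 2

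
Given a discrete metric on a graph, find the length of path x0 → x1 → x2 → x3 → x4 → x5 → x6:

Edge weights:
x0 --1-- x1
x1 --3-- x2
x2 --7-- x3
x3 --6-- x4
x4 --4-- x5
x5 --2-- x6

Arc length = 1 + 3 + 7 + 6 + 4 + 2 = 23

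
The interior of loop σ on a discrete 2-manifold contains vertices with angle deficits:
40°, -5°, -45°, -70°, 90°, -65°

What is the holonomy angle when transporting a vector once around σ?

Holonomy = total enclosed curvature = 40° + (-5°) + (-45°) + (-70°) + 90° + (-65°) = -55°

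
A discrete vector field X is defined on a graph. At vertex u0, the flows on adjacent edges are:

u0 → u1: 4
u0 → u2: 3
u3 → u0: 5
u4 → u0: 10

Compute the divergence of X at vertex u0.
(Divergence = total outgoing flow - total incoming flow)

Divergence = sum of outgoing flows = 4 + 3 + (-5) + (-10) = -8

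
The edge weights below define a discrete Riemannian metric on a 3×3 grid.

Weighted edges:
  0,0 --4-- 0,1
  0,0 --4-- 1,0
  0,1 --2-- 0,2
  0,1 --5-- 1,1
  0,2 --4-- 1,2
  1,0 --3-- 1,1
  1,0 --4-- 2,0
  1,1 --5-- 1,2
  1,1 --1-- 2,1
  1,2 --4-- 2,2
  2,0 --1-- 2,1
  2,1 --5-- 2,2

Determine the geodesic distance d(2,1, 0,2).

Shortest path: 2,1 → 1,1 → 0,1 → 0,2, total weight = 8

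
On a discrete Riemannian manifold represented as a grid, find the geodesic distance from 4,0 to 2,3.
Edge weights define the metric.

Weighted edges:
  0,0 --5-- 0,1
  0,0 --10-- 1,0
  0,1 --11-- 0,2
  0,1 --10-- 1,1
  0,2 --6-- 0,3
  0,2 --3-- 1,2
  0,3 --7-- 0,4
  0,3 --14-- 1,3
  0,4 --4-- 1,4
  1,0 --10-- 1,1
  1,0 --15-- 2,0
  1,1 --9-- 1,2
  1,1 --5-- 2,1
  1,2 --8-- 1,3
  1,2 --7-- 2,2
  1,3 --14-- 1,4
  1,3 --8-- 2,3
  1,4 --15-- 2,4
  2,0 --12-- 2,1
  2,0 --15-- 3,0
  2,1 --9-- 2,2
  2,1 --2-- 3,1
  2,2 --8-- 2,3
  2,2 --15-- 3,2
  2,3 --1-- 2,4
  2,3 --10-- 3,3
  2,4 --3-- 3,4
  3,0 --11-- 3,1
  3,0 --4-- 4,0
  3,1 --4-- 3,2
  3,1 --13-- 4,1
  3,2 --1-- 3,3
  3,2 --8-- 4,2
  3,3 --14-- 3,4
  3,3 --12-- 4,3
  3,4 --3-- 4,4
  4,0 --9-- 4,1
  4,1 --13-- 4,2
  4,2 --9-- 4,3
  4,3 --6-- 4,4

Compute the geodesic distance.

Shortest path: 4,0 → 3,0 → 3,1 → 3,2 → 3,3 → 2,3, total weight = 30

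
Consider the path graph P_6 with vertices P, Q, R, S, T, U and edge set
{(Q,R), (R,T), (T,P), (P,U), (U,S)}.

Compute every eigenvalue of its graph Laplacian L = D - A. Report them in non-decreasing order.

The path graph P_n has Laplacian eigenvalues λ_k = 2 − 2cos(kπ/n), k = 0, 1, …, n−1. Here n = 6:
k=0: 2 − 2cos(0) = 0.0; k=1: 2 − 2cos(π/6) = 0.2679; k=2: 2 − 2cos(π/3) = 1.0; k=3: 2 − 2cos(π/2) = 2.0; k=4: 2 − 2cos(2π/3) = 3.0; k=5: 2 − 2cos(5π/6) = 3.7321.
Laplacian eigenvalues (increasing order): [0.0, 0.2679, 1.0, 2.0, 3.0, 3.7321]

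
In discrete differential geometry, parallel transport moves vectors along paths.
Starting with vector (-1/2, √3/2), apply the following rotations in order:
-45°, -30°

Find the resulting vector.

Total rotation: (-45°) + (-30°) = -75°. Final vector: (0.7071, 0.7071)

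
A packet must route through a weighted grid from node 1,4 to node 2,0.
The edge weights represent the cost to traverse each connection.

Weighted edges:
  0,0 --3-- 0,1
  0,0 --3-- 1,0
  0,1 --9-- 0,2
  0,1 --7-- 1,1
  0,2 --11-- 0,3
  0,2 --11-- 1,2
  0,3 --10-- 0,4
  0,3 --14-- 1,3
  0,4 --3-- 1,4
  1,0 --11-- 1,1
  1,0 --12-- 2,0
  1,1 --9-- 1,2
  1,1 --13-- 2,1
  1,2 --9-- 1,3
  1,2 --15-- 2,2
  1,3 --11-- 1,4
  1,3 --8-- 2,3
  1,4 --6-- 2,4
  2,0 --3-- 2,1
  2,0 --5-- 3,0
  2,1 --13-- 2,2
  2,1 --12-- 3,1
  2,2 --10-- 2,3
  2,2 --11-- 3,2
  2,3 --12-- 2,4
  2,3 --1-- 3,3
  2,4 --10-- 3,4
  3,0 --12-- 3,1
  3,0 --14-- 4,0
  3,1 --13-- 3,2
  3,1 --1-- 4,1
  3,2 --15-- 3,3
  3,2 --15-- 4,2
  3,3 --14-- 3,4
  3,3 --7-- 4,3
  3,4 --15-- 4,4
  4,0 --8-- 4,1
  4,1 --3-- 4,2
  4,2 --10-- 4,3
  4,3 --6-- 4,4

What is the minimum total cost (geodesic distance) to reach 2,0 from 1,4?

Shortest path: 1,4 → 2,4 → 2,3 → 2,2 → 2,1 → 2,0, total weight = 44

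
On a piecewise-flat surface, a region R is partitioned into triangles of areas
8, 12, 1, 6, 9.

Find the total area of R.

8 + 12 + 1 + 6 + 9 = 36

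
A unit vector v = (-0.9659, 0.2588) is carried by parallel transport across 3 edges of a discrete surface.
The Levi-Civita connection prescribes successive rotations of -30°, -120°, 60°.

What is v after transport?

Total rotation: (-30°) + (-120°) + 60° = -90°. Final vector: (0.2588, 0.9659)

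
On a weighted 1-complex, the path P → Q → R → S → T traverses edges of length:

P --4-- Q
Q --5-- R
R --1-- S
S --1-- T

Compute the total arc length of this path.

Arc length = 4 + 5 + 1 + 1 = 11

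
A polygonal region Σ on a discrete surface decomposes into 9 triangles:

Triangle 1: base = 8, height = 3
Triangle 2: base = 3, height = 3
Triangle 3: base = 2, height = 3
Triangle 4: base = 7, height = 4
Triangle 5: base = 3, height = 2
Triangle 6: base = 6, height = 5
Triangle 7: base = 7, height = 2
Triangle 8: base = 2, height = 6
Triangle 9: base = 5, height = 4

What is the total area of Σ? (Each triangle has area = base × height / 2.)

(1/2)×8×3 + (1/2)×3×3 + (1/2)×2×3 + (1/2)×7×4 + (1/2)×3×2 + (1/2)×6×5 + (1/2)×7×2 + (1/2)×2×6 + (1/2)×5×4 = 74.5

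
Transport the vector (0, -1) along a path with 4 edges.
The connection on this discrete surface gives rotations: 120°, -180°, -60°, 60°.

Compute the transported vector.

Total rotation: 120° + (-180°) + (-60°) + 60° = -60°. Final vector: (-0.8660, -0.5000)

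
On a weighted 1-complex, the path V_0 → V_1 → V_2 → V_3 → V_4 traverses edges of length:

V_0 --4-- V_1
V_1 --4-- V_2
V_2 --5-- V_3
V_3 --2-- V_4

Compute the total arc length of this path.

Arc length = 4 + 4 + 5 + 2 = 15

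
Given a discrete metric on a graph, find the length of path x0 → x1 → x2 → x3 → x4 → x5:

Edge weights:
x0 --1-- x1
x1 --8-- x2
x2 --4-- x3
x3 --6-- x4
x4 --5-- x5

Arc length = 1 + 8 + 4 + 6 + 5 = 24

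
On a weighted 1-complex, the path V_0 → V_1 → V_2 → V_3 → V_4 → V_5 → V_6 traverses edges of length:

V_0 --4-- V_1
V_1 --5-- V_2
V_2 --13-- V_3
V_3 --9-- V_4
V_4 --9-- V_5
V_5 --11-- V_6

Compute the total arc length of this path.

Arc length = 4 + 5 + 13 + 9 + 9 + 11 = 51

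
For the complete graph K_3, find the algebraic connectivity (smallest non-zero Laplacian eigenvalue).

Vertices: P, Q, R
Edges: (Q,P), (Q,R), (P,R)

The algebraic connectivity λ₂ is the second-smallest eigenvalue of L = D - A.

For the complete graph K_n, L = nI − J (J = all-ones matrix). J has eigenvalues n (once, eigenvector 𝟙) and 0 (multiplicity n−1), so L has eigenvalues 0 (once) and n (multiplicity n−1). Here n = 3: eigenvalue 0 once and 3 with multiplicity 2.
Laplacian eigenvalues: [0.0, 3.0, 3.0]. Algebraic connectivity (smallest non-zero eigenvalue) = 3.0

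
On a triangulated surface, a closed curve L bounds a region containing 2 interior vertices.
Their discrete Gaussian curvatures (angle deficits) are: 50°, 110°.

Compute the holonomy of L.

Holonomy = total enclosed curvature = 50° + 110° = 160°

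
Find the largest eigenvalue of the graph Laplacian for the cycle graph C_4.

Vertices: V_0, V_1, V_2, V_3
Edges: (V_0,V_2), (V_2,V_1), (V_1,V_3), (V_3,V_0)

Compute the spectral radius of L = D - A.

The cycle graph C_n has Laplacian eigenvalues λ_k = 2 − 2cos(2πk/n), k = 0, 1, …, n−1. Here n = 4:
k=0: 2 − 2cos(0) = 0.0; k=1: 2 − 2cos(π/2) = 2.0; k=2: 2 − 2cos(π) = 4.0; k=3: 2 − 2cos(3π/2) = 2.0.
Laplacian eigenvalues: [0.0, 2.0, 2.0, 4.0]. Largest eigenvalue (spectral radius) = 4.0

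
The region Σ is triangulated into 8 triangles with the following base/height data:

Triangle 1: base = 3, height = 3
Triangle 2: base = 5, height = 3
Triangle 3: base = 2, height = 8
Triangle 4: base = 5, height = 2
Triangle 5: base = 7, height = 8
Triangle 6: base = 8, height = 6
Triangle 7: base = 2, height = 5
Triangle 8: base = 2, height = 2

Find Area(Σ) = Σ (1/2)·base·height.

(1/2)×3×3 + (1/2)×5×3 + (1/2)×2×8 + (1/2)×5×2 + (1/2)×7×8 + (1/2)×8×6 + (1/2)×2×5 + (1/2)×2×2 = 84.0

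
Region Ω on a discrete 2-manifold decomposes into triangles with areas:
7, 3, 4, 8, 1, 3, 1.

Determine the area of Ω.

7 + 3 + 4 + 8 + 1 + 3 + 1 = 27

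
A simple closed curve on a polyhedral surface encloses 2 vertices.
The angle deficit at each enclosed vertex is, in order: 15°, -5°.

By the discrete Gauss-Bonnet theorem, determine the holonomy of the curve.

Holonomy = total enclosed curvature = 15° + (-5°) = 10°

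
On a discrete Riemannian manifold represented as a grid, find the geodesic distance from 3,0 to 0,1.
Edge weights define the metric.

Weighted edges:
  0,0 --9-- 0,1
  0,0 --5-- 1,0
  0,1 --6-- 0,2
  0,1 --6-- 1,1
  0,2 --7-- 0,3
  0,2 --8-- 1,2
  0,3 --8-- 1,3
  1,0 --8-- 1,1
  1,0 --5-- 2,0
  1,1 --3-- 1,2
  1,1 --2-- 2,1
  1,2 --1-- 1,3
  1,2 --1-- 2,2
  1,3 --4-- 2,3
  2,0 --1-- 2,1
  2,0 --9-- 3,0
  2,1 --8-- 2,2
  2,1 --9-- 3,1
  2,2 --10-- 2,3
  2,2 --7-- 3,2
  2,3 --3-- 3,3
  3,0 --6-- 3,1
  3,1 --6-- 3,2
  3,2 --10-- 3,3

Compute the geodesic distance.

Shortest path: 3,0 → 2,0 → 2,1 → 1,1 → 0,1, total weight = 18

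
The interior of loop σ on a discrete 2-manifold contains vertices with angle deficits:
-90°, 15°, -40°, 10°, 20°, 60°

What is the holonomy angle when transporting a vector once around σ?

Holonomy = total enclosed curvature = (-90°) + 15° + (-40°) + 10° + 20° + 60° = -25°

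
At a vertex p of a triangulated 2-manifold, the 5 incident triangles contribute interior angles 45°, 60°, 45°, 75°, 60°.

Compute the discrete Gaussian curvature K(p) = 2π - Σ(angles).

Sum of angles = 285°. K = 360° - 285° = 75° = 5π/12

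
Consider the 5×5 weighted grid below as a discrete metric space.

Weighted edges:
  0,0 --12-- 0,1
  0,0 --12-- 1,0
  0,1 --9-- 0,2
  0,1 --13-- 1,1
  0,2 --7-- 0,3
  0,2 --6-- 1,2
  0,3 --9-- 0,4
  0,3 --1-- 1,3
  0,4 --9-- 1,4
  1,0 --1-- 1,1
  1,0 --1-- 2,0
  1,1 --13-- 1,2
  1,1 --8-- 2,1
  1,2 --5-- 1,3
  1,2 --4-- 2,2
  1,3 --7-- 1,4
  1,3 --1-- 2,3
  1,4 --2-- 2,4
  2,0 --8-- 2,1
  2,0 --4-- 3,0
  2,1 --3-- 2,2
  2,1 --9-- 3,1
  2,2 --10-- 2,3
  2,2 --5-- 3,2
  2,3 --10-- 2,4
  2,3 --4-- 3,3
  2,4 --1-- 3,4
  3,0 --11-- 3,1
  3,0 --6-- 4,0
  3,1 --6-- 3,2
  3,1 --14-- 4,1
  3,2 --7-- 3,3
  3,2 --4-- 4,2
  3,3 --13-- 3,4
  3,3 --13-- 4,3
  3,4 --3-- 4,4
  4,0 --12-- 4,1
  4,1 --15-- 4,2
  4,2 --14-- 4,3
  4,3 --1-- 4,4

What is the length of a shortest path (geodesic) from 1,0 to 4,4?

Shortest path: 1,0 → 1,1 → 1,2 → 1,3 → 1,4 → 2,4 → 3,4 → 4,4, total weight = 32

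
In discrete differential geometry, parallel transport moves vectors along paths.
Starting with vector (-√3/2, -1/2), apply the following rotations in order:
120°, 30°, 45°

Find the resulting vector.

Total rotation: 120° + 30° + 45° = 195° ≡ -165° (mod 360°). Final vector: (0.7071, 0.7071)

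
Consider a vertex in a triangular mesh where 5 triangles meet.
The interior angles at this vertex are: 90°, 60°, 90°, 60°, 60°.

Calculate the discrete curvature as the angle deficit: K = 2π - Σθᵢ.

Sum of angles = 360°. K = 360° - 360° = 0°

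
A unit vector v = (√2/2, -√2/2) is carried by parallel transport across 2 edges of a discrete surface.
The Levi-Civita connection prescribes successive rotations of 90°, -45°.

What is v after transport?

Total rotation: 90° + (-45°) = 45°. Final vector: (1, 0)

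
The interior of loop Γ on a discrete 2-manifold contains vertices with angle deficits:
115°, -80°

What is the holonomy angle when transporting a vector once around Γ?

Holonomy = total enclosed curvature = 115° + (-80°) = 35°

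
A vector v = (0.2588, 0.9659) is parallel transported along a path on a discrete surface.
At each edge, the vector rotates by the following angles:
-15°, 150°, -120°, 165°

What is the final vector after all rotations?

Total rotation: (-15°) + 150° + (-120°) + 165° = 180°. Final vector: (-0.2588, -0.9659)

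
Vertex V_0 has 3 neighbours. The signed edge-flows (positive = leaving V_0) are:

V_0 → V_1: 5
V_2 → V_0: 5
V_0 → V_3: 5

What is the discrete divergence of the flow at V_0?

Divergence = sum of outgoing flows = 5 + (-5) + 5 = 5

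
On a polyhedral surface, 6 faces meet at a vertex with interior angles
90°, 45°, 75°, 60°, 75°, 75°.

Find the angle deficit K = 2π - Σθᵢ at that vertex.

Sum of angles = 420°. K = 360° - 420° = -60° = -π/3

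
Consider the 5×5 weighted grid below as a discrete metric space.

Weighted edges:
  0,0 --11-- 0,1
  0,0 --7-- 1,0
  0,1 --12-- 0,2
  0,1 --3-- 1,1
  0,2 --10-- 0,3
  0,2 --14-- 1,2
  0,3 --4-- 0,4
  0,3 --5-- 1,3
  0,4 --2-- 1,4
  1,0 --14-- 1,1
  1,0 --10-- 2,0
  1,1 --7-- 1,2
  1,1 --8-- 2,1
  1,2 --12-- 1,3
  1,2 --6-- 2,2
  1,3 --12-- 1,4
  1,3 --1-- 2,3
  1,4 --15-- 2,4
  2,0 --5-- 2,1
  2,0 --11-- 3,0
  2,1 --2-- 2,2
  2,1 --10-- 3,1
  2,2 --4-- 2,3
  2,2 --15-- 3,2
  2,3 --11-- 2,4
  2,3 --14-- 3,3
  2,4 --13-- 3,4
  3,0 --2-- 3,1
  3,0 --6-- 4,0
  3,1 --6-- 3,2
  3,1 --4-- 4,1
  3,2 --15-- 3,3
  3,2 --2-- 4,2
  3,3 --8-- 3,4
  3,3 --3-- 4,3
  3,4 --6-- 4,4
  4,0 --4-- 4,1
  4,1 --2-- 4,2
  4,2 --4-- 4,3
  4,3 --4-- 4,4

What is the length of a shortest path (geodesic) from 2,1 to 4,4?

Shortest path: 2,1 → 3,1 → 4,1 → 4,2 → 4,3 → 4,4, total weight = 24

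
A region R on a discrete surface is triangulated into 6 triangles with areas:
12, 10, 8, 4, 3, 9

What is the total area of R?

12 + 10 + 8 + 4 + 3 + 9 = 46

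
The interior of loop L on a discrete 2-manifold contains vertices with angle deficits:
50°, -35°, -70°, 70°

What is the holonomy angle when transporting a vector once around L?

Holonomy = total enclosed curvature = 50° + (-35°) + (-70°) + 70° = 15°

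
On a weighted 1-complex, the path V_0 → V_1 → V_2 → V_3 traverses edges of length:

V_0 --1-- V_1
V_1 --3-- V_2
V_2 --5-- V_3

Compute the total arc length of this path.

Arc length = 1 + 3 + 5 = 9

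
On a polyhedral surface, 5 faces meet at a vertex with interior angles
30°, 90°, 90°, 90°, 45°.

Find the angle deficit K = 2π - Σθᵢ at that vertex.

Sum of angles = 345°. K = 360° - 345° = 15° = π/12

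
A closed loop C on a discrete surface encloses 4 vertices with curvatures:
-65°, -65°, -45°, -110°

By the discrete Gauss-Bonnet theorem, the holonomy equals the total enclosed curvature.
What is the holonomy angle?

Holonomy = total enclosed curvature = (-65°) + (-65°) + (-45°) + (-110°) = -285°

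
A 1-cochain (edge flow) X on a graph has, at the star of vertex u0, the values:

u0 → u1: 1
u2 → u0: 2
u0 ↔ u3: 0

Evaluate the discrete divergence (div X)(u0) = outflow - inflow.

Divergence = sum of outgoing flows = 1 + (-2) + 0 = -1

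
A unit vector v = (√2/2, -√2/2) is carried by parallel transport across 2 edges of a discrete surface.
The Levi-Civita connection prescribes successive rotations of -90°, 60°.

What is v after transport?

Total rotation: (-90°) + 60° = -30°. Final vector: (0.2588, -0.9659)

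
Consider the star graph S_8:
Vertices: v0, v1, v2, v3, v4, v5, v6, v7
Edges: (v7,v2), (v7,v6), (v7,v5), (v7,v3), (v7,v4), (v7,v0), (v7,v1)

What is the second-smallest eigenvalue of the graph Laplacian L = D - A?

The star S_8 is the complete bipartite graph K_{1,7} (one hub of degree 7, 7 leaves of degree 1). The Laplacian spectrum of K_{p,q} is 0, p (multiplicity q−1), q (multiplicity p−1), p+q. With p = 1, q = 7: 0 once, 1 with multiplicity 6, and 8 once. (Check: trace L = sum of degrees = 14 = 6·1 + 8.)
Laplacian eigenvalues: [0.0, 1.0, 1.0, 1.0, 1.0, 1.0, 1.0, 8.0]. Algebraic connectivity (smallest non-zero eigenvalue) = 1.0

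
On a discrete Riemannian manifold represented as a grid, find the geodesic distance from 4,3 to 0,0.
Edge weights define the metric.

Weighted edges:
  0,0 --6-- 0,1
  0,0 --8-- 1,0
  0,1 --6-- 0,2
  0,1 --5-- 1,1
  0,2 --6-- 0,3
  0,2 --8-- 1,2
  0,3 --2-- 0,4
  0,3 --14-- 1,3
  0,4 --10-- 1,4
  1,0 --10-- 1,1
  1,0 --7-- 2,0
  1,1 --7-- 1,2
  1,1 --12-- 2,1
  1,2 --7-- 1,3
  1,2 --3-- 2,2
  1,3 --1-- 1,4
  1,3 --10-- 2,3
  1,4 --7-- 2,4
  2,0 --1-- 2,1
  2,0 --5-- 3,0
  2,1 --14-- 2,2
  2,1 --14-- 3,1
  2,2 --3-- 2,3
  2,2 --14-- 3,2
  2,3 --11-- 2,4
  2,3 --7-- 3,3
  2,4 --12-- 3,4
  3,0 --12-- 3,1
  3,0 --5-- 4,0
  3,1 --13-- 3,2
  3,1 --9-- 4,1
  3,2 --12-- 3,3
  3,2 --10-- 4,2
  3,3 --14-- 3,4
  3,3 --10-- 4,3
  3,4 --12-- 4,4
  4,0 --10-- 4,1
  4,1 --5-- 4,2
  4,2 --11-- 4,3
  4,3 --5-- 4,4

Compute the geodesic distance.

Shortest path: 4,3 → 3,3 → 2,3 → 2,2 → 1,2 → 1,1 → 0,1 → 0,0, total weight = 41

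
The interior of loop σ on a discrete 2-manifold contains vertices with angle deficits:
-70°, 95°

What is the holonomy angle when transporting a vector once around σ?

Holonomy = total enclosed curvature = (-70°) + 95° = 25°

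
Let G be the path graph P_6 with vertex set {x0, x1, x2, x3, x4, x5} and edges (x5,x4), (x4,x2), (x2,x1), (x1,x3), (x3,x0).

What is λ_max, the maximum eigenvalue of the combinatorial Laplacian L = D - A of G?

The path graph P_n has Laplacian eigenvalues λ_k = 2 − 2cos(kπ/n), k = 0, 1, …, n−1. Here n = 6:
k=0: 2 − 2cos(0) = 0.0; k=1: 2 − 2cos(π/6) = 0.2679; k=2: 2 − 2cos(π/3) = 1.0; k=3: 2 − 2cos(π/2) = 2.0; k=4: 2 − 2cos(2π/3) = 3.0; k=5: 2 − 2cos(5π/6) = 3.7321.
Laplacian eigenvalues: [0.0, 0.2679, 1.0, 2.0, 3.0, 3.7321]. Largest eigenvalue (spectral radius) = 3.7321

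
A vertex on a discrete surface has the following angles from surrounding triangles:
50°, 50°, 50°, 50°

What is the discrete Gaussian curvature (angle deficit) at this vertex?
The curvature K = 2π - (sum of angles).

Sum of angles = 200°. K = 360° - 200° = 160°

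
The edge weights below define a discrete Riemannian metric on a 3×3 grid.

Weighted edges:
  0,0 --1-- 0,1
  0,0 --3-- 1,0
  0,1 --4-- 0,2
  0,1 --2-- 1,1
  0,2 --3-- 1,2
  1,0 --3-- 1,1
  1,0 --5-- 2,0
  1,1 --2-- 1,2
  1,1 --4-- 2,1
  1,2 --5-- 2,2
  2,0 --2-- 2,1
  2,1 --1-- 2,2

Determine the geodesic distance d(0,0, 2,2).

Shortest path: 0,0 → 0,1 → 1,1 → 2,1 → 2,2, total weight = 8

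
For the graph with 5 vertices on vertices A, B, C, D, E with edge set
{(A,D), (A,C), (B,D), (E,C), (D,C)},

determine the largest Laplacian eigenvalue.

Degrees: deg(A) = 2, deg(B) = 1, deg(C) = 3, deg(D) = 3, deg(E) = 1.
L = D − A with rows/columns ordered (A, B, C, D, E):
  [ 2,  0, -1, -1,  0]
  [ 0,  1,  0, -1,  0]
  [-1,  0,  3, -1, -1]
  [-1, -1, -1,  3,  0]
  [ 0,  0, -1,  0,  1]
Characteristic polynomial: det(λI − L) = λ(λ² − 5λ + 3)(λ² − 5λ + 5).
Roots: λ = 0; (λ² − 5λ + 3) = 0 ⇒ λ = (5 ± √13)/2 ≈ 0.6972, 4.3028; (λ² − 5λ + 5) = 0 ⇒ λ = (5 ± √5)/2 ≈ 1.382, 3.618.
(Check: the roots sum (with multiplicity) to 10, matching trace L = Σdeg = 2·5 = 10.)
Laplacian eigenvalues: [0.0, 0.6972, 1.382, 3.618, 4.3028]. Largest eigenvalue (spectral radius) = 4.3028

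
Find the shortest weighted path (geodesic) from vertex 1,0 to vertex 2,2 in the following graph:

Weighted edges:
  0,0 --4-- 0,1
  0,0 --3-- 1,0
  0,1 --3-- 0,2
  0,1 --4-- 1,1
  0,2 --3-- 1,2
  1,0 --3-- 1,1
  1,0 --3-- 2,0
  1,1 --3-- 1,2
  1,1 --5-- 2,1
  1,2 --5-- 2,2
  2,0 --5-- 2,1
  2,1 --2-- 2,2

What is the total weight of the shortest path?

Shortest path: 1,0 → 1,1 → 2,1 → 2,2, total weight = 10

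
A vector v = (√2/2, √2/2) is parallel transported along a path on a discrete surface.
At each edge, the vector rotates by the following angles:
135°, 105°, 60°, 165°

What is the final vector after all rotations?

Total rotation: 135° + 105° + 60° + 165° = 465° ≡ 105° (mod 360°). Final vector: (-0.8660, 0.5000)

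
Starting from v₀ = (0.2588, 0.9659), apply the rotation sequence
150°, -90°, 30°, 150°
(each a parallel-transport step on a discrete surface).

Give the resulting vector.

Total rotation: 150° + (-90°) + 30° + 150° = 240° ≡ -120° (mod 360°). Final vector: (0.7071, -0.7071)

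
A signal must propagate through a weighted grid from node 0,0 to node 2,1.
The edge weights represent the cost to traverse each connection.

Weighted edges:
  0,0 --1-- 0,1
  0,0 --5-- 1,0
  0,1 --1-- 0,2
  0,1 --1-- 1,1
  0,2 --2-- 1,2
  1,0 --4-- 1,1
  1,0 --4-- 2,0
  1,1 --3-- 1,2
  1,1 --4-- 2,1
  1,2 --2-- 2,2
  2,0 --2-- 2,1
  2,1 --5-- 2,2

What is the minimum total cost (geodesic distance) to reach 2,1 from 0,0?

Shortest path: 0,0 → 0,1 → 1,1 → 2,1, total weight = 6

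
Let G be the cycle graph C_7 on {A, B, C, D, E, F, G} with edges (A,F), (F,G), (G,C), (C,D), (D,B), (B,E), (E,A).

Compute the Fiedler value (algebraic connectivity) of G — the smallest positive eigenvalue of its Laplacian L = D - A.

The cycle graph C_n has Laplacian eigenvalues λ_k = 2 − 2cos(2πk/n), k = 0, 1, …, n−1. Here n = 7:
k=0: 2 − 2cos(0) = 0.0; k=1: 2 − 2cos(2π/7) = 0.753; k=2: 2 − 2cos(4π/7) = 2.445; k=3: 2 − 2cos(6π/7) = 3.8019; k=4: 2 − 2cos(8π/7) = 3.8019; k=5: 2 − 2cos(10π/7) = 2.445; k=6: 2 − 2cos(12π/7) = 0.753.
Laplacian eigenvalues: [0.0, 0.753, 0.753, 2.445, 2.445, 3.8019, 3.8019]. Algebraic connectivity (smallest non-zero eigenvalue) = 0.753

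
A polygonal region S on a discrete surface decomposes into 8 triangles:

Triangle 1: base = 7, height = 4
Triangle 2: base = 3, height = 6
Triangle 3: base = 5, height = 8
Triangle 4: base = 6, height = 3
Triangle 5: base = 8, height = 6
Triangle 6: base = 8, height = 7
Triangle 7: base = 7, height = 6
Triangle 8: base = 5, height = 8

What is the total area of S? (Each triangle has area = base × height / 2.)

(1/2)×7×4 + (1/2)×3×6 + (1/2)×5×8 + (1/2)×6×3 + (1/2)×8×6 + (1/2)×8×7 + (1/2)×7×6 + (1/2)×5×8 = 145.0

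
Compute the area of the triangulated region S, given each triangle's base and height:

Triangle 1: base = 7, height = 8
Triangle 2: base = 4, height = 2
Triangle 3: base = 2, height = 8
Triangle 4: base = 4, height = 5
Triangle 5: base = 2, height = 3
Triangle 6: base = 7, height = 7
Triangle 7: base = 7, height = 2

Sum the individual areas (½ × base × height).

(1/2)×7×8 + (1/2)×4×2 + (1/2)×2×8 + (1/2)×4×5 + (1/2)×2×3 + (1/2)×7×7 + (1/2)×7×2 = 84.5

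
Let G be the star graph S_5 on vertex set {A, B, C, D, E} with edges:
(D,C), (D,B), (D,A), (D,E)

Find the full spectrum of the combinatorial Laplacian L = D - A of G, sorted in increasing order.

The star S_5 is the complete bipartite graph K_{1,4} (one hub of degree 4, 4 leaves of degree 1). The Laplacian spectrum of K_{p,q} is 0, p (multiplicity q−1), q (multiplicity p−1), p+q. With p = 1, q = 4: 0 once, 1 with multiplicity 3, and 5 once. (Check: trace L = sum of degrees = 8 = 3·1 + 5.)
Laplacian eigenvalues (increasing order): [0.0, 1.0, 1.0, 1.0, 5.0]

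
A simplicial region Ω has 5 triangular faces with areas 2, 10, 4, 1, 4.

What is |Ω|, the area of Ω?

2 + 10 + 4 + 1 + 4 = 21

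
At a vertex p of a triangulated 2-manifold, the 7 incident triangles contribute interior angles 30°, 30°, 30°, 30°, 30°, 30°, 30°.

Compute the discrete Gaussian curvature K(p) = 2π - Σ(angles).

Sum of angles = 210°. K = 360° - 210° = 150°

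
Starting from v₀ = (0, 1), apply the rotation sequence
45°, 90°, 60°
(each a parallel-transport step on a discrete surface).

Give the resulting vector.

Total rotation: 45° + 90° + 60° = 195° ≡ -165° (mod 360°). Final vector: (0.2588, -0.9659)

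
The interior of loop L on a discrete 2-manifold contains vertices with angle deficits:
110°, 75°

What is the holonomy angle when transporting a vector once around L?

Holonomy = total enclosed curvature = 110° + 75° = 185°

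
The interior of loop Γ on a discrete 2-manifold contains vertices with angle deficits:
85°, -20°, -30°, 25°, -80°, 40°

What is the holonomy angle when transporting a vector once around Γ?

Holonomy = total enclosed curvature = 85° + (-20°) + (-30°) + 25° + (-80°) + 40° = 20°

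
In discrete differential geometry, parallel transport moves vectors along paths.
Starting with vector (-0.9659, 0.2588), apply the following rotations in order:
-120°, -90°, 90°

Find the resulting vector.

Total rotation: (-120°) + (-90°) + 90° = -120°. Final vector: (0.7071, 0.7071)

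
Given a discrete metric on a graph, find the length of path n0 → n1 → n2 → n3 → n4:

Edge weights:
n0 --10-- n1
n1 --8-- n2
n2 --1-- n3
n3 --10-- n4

Arc length = 10 + 8 + 1 + 10 = 29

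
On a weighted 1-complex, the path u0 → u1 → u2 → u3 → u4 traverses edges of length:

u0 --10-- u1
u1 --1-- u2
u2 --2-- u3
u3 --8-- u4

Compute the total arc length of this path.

Arc length = 10 + 1 + 2 + 8 = 21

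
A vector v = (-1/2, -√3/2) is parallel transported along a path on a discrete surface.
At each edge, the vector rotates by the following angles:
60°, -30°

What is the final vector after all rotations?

Total rotation: 60° + (-30°) = 30°. Final vector: (0, -1)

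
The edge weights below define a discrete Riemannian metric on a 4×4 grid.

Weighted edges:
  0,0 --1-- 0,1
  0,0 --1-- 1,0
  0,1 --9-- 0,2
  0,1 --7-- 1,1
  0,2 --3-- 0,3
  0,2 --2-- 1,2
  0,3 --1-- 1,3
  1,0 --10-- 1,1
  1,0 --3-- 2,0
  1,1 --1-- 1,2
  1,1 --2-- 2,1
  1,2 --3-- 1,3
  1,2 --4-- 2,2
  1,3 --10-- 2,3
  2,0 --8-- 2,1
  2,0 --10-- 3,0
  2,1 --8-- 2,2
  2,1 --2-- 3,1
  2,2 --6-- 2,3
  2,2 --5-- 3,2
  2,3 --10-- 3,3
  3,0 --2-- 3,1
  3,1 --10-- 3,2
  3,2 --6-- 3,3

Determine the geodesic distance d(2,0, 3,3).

Shortest path: 2,0 → 2,1 → 3,1 → 3,2 → 3,3, total weight = 26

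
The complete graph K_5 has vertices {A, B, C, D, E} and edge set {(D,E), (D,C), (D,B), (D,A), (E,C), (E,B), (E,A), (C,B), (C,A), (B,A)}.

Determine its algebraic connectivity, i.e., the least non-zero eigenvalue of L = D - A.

For the complete graph K_n, L = nI − J (J = all-ones matrix). J has eigenvalues n (once, eigenvector 𝟙) and 0 (multiplicity n−1), so L has eigenvalues 0 (once) and n (multiplicity n−1). Here n = 5: eigenvalue 0 once and 5 with multiplicity 4.
Laplacian eigenvalues: [0.0, 5.0, 5.0, 5.0, 5.0]. Algebraic connectivity (smallest non-zero eigenvalue) = 5.0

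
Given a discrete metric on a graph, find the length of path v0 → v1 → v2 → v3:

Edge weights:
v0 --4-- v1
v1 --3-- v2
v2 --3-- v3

Arc length = 4 + 3 + 3 = 10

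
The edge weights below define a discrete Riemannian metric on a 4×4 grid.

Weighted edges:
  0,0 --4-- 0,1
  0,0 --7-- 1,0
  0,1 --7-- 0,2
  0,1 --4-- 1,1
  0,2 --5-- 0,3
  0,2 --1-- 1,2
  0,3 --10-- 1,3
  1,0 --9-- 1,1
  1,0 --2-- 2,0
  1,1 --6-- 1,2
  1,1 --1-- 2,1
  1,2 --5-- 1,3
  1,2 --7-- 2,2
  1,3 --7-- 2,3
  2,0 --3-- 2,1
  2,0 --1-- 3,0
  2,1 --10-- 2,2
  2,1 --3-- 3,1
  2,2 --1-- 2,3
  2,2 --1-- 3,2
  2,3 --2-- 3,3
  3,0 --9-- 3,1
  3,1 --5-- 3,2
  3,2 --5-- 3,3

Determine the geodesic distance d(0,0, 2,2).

Shortest path: 0,0 → 0,1 → 1,1 → 2,1 → 3,1 → 3,2 → 2,2, total weight = 18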